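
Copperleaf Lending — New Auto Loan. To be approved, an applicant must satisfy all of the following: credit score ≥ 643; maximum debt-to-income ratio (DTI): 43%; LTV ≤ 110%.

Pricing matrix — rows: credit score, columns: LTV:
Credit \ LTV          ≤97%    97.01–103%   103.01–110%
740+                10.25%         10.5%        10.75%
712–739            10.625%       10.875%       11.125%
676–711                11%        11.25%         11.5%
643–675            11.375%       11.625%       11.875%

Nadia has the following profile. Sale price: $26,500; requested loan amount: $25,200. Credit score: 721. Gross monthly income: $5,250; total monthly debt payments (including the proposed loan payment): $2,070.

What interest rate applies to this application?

Credit score 721 ≥ 643; DTI = 2,070/5,250 = 39.4% ≤ 43%
LTV = 25,200/26,500 = 95.1% ≤ 110%
Credit 721 → row 712–739; LTV 95.1% → column ≤97%. Grid cell → 10.625%.

10.625%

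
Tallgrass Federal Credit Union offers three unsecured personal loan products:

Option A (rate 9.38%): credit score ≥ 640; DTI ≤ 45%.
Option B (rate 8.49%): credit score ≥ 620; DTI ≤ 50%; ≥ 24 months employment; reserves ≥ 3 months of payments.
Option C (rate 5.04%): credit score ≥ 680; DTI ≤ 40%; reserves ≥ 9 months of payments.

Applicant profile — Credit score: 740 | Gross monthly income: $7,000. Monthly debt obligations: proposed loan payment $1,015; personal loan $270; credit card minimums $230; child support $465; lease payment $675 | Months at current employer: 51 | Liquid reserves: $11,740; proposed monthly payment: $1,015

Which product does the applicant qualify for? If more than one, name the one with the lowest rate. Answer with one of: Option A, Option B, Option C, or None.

Total debts = (1,015 + 270 + 230 + 465 + 675) = 2,655; DTI = 2,655/7,000 = 37.9%.
Reserves = 11,740/1,015 = 11.6 months.
Option A: score 740 ≥ 640; DTI 37.9% ≤ 45% → qualifies.
Option B: score 740 ≥ 620; DTI 37.9% ≤ 50%; employment 51 ≥ 24 mo; reserves 11.6 ≥ 3 mo → qualifies.
Option C: score 740 ≥ 680; DTI 37.9% ≤ 40%; reserves 11.6 ≥ 9 mo → qualifies.
Qualifying: Option A, Option B, Option C. Lowest rate is 5.04% → Option C.

Option C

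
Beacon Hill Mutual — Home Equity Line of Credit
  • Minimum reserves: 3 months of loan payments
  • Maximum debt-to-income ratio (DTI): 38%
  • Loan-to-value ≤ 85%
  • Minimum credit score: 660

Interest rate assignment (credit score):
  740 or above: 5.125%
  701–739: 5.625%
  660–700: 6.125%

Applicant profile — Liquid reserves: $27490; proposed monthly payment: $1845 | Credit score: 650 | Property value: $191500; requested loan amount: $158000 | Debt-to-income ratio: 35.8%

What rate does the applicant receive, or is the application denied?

Denied

Credit score 650 < 660 (below minimum)
Liquid reserves cover 27,490/1,845 = 14.9 months — ≥ 3 required
Loan-to-value = 158,000/191,500 = 82.5% — pass (85% max)
DTI 35.8% ≤ 38%
Not all requirements met → denied.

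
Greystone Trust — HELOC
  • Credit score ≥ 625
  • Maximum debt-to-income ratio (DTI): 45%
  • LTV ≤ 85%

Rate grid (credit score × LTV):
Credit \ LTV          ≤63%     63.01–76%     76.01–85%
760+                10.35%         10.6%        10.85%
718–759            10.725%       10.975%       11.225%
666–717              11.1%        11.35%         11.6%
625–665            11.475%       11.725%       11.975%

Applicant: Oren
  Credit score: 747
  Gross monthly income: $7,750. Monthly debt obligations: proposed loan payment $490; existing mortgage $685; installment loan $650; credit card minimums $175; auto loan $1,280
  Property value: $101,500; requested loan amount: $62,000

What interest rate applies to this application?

10.725%

Credit score 747 ≥ 625; Total monthly debts = (490 + 685 + 650 + 175 + 1,280) = 3,280. DTI: 3,280 ÷ 7,750 = 42.3%, within the 45% cap
LTV = 62,000/101,500 = 61.1% ≤ 85%
Score 747 is in the 718–759 band; LTV 61.1% is in the ≤63% band → 10.725%.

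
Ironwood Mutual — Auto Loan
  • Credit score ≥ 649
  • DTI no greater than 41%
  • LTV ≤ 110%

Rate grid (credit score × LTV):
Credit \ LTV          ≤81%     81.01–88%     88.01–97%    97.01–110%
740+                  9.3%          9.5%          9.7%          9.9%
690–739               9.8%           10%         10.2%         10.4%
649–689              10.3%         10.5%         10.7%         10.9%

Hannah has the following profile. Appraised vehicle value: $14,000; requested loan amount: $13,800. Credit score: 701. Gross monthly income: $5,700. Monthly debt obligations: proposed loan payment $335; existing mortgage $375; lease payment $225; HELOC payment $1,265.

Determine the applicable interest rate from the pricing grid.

10.4%

Credit score 701 ≥ 649; Total monthly debts = (335 + 375 + 225 + 1,265) = 2,200. DTI: 2,200 ÷ 5,700 = 38.6%, within the 41% cap
LTV: 13,800 ÷ 14,000 = 98.6%, within 110% cap
Row: 701 falls in 690–739. Column: 98.6% falls in 97.01–110%. Rate = 10.4%.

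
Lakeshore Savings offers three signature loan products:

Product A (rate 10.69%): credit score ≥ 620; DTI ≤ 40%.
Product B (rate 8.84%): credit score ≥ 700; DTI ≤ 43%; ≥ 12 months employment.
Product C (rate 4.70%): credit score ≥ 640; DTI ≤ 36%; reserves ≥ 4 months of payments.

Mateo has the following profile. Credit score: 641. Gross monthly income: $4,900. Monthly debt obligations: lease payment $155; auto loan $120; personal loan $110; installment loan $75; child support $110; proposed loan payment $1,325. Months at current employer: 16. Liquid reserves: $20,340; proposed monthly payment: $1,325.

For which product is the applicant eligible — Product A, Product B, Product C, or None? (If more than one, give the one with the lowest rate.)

Product A

Total debts = (155 + 120 + 110 + 75 + 110 + 1,325) = 1,895; DTI = 1,895/4,900 = 38.7%.
Reserves = 20,340/1,325 = 15.4 months.
Product A: score 641 ≥ 620; DTI 38.7% ≤ 40% → qualifies.
Product B: score 641 < 700; DTI 38.7% ≤ 43%; employment 16 ≥ 12 mo → does not qualify.
Product C: score 641 ≥ 640; DTI 38.7% > 36%; reserves 15.4 ≥ 4 mo → does not qualify.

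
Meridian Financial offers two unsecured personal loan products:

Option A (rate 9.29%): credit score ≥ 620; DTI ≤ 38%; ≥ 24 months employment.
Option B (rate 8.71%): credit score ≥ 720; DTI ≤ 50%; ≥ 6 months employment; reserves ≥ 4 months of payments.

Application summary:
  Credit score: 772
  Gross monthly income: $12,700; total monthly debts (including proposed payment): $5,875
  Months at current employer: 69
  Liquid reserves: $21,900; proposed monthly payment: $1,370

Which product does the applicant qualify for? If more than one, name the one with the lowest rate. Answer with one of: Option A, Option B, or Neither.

DTI = 5,875/12,700 = 46.3%.
Reserves = 21,900/1,370 = 16.0 months.
Option A: score 772 ≥ 620; DTI 46.3% > 38%; employment 69 ≥ 24 mo → does not qualify.
Option B: score 772 ≥ 720; DTI 46.3% ≤ 50%; employment 69 ≥ 6 mo; reserves 16.0 ≥ 4 mo → qualifies.

Option B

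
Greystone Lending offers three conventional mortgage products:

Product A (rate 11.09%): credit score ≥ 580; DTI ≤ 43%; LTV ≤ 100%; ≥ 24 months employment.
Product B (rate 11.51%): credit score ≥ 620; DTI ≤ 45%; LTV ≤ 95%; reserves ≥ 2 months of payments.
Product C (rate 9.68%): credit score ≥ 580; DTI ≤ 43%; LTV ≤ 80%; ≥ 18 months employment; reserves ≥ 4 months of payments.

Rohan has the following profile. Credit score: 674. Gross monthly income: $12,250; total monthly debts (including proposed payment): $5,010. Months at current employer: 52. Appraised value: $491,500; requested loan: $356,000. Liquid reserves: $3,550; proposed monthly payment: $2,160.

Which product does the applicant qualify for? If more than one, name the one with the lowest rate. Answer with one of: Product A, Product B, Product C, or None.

Product A

DTI = 5,010/12,250 = 40.9%.
LTV = 356,000/491,500 = 72.4%.
Reserves = 3,550/2,160 = 1.6 months.
Product A: score 674 ≥ 580; DTI 40.9% ≤ 43%; LTV 72.4% ≤ 100%; employment 52 ≥ 24 mo → qualifies.
Product B: score 674 ≥ 620; DTI 40.9% ≤ 45%; LTV 72.4% ≤ 95%; reserves 1.6 < 2 mo → does not qualify.
Product C: score 674 ≥ 580; DTI 40.9% ≤ 43%; LTV 72.4% ≤ 80%; employment 52 ≥ 18 mo; reserves 1.6 < 4 mo → does not qualify.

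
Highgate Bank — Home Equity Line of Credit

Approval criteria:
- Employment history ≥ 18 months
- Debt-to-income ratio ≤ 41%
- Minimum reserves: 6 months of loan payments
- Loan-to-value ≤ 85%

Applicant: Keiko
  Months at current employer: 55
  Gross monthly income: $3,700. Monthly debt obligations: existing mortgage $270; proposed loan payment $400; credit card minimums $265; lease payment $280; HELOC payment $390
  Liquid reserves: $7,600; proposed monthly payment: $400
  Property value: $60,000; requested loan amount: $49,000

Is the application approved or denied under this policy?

Employment 55 ≥ 18 months
Total monthly debts = (270 + 400 + 265 + 280 + 390) = 1,605. Debt-to-income = 1,605/3,700 = 43.4% — over 41% limit
Reserves = 7,600/400 = 19.0 months ≥ 6
LTV: 49,000 ÷ 60,000 = 81.7%, within 85% cap
Fails on DTI.

Denied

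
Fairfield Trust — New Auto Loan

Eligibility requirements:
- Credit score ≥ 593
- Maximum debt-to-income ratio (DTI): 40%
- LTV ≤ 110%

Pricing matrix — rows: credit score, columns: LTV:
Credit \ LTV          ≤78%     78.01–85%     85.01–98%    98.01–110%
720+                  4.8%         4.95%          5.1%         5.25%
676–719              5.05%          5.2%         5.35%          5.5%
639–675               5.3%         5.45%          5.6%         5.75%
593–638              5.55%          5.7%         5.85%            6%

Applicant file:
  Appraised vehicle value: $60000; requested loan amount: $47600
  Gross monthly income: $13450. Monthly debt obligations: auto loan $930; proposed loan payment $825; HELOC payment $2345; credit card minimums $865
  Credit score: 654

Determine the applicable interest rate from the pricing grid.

Credit score 654 ≥ 593; Total monthly debts = (930 + 825 + 2,345 + 865) = 4,965. DTI = 4,965/13,450 = 36.9% ≤ 40%
LTV: 47,600 ÷ 60,000 = 79.3%, within 110% cap
Row: 654 falls in 639–675. Column: 79.3% falls in 78.01–85%. Rate = 5.45%.

5.45%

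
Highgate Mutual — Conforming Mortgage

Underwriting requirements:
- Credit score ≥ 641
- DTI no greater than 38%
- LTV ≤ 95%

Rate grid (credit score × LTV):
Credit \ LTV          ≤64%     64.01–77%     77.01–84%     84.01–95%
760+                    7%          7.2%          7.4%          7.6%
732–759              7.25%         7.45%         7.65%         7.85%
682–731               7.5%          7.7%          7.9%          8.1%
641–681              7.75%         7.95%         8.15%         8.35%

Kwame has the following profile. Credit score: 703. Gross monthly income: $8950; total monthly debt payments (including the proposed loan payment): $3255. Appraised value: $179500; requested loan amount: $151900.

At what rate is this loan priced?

Credit score 703 ≥ 641; DTI = 3,255/8,950 = 36.4% ≤ 38%
LTV = 151,900/179,500 = 84.6% ≤ 95%
Credit 703 → row 682–731; LTV 84.6% → column 84.01–95%. Grid cell → 8.1%.

8.1%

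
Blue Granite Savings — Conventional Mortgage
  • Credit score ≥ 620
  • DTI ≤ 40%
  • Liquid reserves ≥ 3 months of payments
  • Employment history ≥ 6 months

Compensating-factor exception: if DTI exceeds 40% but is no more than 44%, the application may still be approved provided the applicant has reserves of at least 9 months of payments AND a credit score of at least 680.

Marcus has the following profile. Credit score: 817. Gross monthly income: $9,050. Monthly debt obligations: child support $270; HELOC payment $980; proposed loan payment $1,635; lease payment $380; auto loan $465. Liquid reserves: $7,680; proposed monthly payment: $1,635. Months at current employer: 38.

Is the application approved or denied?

Credit score 817 ≥ 620 (meets base)
Total debts = (270 + 980 + 1,635 + 380 + 465) = 3,730. DTI: 3,730 ÷ 9,050 = 41.2%, over the 40% base limit.
Reserves: 7,680 ÷ 1,635 = 4.7 months (meets 3-month minimum)
Employment 38 ≥ 6 months
DTI 41.2% is within the 40%–44% exception band; checking compensating factors.
Reserves 4.7 < 9 months; credit score 817 ≥ 680.
Compensating-factor requirement not fully met.

Denied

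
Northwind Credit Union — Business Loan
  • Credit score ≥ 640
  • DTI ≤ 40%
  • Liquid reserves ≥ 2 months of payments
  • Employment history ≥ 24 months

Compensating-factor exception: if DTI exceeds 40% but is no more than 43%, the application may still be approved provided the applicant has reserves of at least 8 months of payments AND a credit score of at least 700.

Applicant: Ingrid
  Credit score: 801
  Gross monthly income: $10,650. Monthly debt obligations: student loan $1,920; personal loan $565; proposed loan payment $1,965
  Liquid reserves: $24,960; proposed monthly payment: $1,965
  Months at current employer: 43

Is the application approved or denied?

Approved

Credit score 801 ≥ 640 (meets base)
Total debts = (1,920 + 565 + 1,965) = 4,450. DTI = 4,450/10,650 = 41.8% > 40% — standard DTI limit exceeded.
Reserves: 24,960 ÷ 1,965 = 12.7 months (meets 2-month minimum)
Employment 43 ≥ 24 months
41.8% falls in the override range (40%–43%), so the compensating-factor test applies.
Override check — reserves: 12.7 mo (ok); score: 801 (ok).
Both compensating conditions met → exception applies.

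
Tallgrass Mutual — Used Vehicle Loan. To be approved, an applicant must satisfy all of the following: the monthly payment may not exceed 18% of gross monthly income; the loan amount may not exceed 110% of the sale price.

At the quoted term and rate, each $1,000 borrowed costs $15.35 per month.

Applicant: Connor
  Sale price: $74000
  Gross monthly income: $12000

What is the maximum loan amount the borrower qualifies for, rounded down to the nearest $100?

$81,400

Payment cap: 18% × $12,000 = $2,160/month.
At $15.35 per $1,000, that supports 2,160/15.35 × 1,000 ≈ $140,716 → $140,700.
LTV cap: 110% × $74,000 = $81,400 → $81,400.
Binding constraint: loan-to-value.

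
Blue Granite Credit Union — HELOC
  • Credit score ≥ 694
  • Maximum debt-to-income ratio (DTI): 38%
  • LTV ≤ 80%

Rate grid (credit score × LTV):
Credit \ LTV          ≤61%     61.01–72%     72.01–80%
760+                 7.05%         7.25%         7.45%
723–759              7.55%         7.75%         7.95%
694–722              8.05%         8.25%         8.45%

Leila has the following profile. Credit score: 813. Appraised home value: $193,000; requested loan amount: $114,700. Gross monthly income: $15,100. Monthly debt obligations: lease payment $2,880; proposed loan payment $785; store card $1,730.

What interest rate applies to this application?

Credit score 813 ≥ 694; Total monthly debts = (2,880 + 785 + 1,730) = 5,395. Debt-to-income = 5,395/15,100 = 35.7% — meets 38% limit
LTV: 114,700 ÷ 193,000 = 59.4%, within 80% cap
Credit 813 → row 760+; LTV 59.4% → column ≤61%. Grid cell → 7.05%.

7.05%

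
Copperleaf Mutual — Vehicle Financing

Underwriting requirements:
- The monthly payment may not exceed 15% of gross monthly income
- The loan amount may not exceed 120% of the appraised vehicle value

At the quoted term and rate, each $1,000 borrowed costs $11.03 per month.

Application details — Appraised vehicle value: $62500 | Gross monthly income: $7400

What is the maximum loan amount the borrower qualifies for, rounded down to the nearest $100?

Payment cap: 15% × $7,400 = $1,110/month.
At $11.03 per $1,000, that supports 1,110/11.03 × 1,000 ≈ $100,634 → $100,600.
LTV cap: 120% × $62,500 = $75,000 → $75,000.
Binding constraint: loan-to-value.

$75,000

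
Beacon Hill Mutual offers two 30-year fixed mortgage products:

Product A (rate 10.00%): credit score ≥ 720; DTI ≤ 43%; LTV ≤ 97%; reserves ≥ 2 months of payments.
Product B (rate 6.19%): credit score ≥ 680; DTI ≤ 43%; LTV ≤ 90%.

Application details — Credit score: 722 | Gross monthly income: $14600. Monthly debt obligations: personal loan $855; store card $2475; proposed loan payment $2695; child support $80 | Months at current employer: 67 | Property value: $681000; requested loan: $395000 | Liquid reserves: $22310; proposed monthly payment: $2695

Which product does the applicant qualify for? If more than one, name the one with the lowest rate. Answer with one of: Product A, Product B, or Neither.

Total debts = (855 + 2,475 + 2,695 + 80) = 6,105; DTI = 6,105/14,600 = 41.8%.
LTV = 395,000/681,000 = 58%.
Reserves = 22,310/2,695 = 8.3 months.
Product A: score 722 ≥ 720; DTI 41.8% ≤ 43%; LTV 58% ≤ 97%; reserves 8.3 ≥ 2 mo → qualifies.
Product B: score 722 ≥ 680; DTI 41.8% ≤ 43%; LTV 58% ≤ 90% → qualifies.
Qualifying: Product A, Product B. Lowest rate is 6.19% → Product B.

Product B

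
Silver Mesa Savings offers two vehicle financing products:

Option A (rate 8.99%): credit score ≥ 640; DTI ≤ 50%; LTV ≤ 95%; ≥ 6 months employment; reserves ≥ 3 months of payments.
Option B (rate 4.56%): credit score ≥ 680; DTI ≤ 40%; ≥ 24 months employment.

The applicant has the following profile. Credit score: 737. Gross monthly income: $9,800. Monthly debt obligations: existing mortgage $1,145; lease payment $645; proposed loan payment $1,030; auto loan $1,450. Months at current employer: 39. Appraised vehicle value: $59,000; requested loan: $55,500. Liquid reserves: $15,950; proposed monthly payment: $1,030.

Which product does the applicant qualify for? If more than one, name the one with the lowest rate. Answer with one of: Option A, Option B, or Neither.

Total debts = (1,145 + 645 + 1,030 + 1,450) = 4,270; DTI = 4,270/9,800 = 43.6%.
LTV = 55,500/59,000 = 94.1%.
Reserves = 15,950/1,030 = 15.5 months.
Option A: score 737 ≥ 640; DTI 43.6% ≤ 50%; LTV 94.1% ≤ 95%; employment 39 ≥ 6 mo; reserves 15.5 ≥ 3 mo → qualifies.
Option B: score 737 ≥ 680; DTI 43.6% > 40%; employment 39 ≥ 24 mo → does not qualify.

Option A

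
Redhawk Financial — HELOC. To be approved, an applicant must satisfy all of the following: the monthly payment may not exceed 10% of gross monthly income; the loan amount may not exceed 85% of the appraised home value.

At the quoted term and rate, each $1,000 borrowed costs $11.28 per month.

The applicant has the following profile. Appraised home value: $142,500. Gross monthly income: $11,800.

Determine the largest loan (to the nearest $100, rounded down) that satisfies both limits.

Payment cap: 10% × $11,800 = $1,180/month.
At $11.28 per $1,000, that supports 1,180/11.28 × 1,000 ≈ $104,609 → $104,600.
LTV cap: 85% × $142,500 = $121,125 → $121,100.
Binding constraint: payment-to-income.

$104,600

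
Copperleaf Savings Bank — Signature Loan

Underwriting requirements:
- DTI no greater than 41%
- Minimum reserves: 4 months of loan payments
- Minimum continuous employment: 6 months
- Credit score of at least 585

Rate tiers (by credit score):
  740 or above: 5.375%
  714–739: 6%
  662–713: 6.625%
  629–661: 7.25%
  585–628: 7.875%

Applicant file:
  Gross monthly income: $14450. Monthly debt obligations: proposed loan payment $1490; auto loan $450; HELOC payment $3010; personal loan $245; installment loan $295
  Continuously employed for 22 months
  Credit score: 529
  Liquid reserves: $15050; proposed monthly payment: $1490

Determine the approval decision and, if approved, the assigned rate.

Credit score 529 < 585 (below minimum)
Total monthly debts = (1,490 + 450 + 3,010 + 245 + 295) = 5,490. DTI = 5,490/14,450 = 38% ≤ 41%
Employment 22 ≥ 6 months
Reserves = 15,050/1,490 = 10.1 months ≥ 4
Not all requirements met → denied.

Denied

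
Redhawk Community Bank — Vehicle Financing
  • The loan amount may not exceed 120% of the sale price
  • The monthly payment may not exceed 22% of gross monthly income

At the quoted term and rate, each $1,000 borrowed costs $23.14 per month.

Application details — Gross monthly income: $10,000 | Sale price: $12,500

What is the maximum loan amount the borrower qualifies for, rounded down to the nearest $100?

$15,000

Payment cap: 22% × $10,000 = $2,200/month.
At $23.14 per $1,000, that supports 2,200/23.14 × 1,000 ≈ $95,073 → $95,000.
LTV cap: 120% × $12,500 = $15,000 → $15,000.
Binding constraint: loan-to-value.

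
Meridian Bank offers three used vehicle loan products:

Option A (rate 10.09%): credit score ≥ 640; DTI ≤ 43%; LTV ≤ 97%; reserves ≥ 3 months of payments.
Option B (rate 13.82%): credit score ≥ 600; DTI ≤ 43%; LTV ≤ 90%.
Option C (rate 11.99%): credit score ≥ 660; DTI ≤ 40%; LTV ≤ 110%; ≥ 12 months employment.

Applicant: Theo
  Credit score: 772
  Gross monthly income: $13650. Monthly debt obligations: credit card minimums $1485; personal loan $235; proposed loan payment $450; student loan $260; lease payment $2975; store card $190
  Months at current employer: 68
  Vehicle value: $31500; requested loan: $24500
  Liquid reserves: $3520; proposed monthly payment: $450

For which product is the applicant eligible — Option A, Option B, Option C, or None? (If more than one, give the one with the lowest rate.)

Total debts = (1,485 + 235 + 450 + 260 + 2,975 + 190) = 5,595; DTI = 5,595/13,650 = 41%.
LTV = 24,500/31,500 = 77.8%.
Reserves = 3,520/450 = 7.8 months.
Option A: score 772 ≥ 640; DTI 41% ≤ 43%; LTV 77.8% ≤ 97%; reserves 7.8 ≥ 3 mo → qualifies.
Option B: score 772 ≥ 600; DTI 41% ≤ 43%; LTV 77.8% ≤ 90% → qualifies.
Option C: score 772 ≥ 660; DTI 41% > 40%; LTV 77.8% ≤ 110%; employment 68 ≥ 12 mo → does not qualify.
Qualifying: Option A, Option B. Lowest rate is 10.09% → Option A.

Option A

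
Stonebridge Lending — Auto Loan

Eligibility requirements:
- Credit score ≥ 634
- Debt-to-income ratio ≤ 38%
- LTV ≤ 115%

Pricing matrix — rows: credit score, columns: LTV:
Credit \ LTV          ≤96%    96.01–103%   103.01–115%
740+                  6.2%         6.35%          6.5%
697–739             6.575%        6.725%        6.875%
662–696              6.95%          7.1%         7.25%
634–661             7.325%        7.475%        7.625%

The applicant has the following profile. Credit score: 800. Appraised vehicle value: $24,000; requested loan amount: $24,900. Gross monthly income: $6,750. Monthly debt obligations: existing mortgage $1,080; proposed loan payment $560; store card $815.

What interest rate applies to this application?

Credit score 800 ≥ 634; Total monthly debts = (1,080 + 560 + 815) = 2,455. Debt-to-income = 2,455/6,750 = 36.4% — meets 38% limit
LTV = 24,900/24,000 = 103.8% ≤ 115%
Score 800 is in the 740+ band; LTV 103.8% is in the 103.01–115% band → 6.5%.

6.5%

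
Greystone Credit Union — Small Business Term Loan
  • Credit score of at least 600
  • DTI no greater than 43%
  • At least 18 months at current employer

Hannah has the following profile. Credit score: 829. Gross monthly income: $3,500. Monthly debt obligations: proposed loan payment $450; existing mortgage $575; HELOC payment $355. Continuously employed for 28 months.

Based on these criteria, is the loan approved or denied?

Credit score 829 ≥ 600 (meets)
Total monthly debts = (450 + 575 + 355) = 1,380. Debt-to-income = 1,380/3,500 = 39.4% — meets 43% limit
Employment 28 ≥ 18 months
All criteria satisfied.

Approved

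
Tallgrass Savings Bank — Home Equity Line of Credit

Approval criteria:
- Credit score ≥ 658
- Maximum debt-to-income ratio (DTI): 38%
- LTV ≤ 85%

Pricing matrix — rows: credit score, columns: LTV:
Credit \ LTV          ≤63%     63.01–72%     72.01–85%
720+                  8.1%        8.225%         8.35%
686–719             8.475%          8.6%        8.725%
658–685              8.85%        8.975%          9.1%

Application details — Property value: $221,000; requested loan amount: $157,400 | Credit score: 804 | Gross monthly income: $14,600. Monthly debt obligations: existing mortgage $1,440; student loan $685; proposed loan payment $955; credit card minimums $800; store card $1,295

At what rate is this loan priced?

8.225%

Credit score 804 ≥ 658; Total monthly debts = (1,440 + 685 + 955 + 800 + 1,295) = 5,175. Debt-to-income = 5,175/14,600 = 35.4% — meets 38% limit
LTV = 157,400/221,000 = 71.2% ≤ 85%
Score 804 is in the 720+ band; LTV 71.2% is in the 63.01–72% band → 8.225%.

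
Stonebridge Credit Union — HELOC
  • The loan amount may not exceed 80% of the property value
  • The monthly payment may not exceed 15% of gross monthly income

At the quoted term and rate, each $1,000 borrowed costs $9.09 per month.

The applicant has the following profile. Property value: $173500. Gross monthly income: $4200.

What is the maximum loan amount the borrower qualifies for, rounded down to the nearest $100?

Payment cap: 15% × $4,200 = $630/month.
At $9.09 per $1,000, that supports 630/9.09 × 1,000 ≈ $69,306 → $69,300.
LTV cap: 80% × $173,500 = $138,800 → $138,800.
Binding constraint: payment-to-income.

$69,300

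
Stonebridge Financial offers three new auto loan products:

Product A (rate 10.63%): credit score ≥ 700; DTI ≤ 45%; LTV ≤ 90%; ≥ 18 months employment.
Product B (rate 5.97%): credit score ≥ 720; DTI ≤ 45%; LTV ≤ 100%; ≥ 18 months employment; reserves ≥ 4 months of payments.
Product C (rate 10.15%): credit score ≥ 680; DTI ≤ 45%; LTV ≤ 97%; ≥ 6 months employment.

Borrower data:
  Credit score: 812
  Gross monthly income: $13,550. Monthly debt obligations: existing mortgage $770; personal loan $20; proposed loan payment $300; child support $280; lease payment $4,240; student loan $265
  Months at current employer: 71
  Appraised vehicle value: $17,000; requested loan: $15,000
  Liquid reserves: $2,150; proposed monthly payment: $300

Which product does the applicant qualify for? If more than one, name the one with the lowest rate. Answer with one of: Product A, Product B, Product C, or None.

Product B

Total debts = (770 + 20 + 300 + 280 + 4,240 + 265) = 5,875; DTI = 5,875/13,550 = 43.4%.
LTV = 15,000/17,000 = 88.2%.
Reserves = 2,150/300 = 7.2 months.
Product A: score 812 ≥ 700; DTI 43.4% ≤ 45%; LTV 88.2% ≤ 90%; employment 71 ≥ 18 mo → qualifies.
Product B: score 812 ≥ 720; DTI 43.4% ≤ 45%; LTV 88.2% ≤ 100%; employment 71 ≥ 18 mo; reserves 7.2 ≥ 4 mo → qualifies.
Product C: score 812 ≥ 680; DTI 43.4% ≤ 45%; LTV 88.2% ≤ 97%; employment 71 ≥ 6 mo → qualifies.
Qualifying: Product A, Product B, Product C. Lowest rate is 5.97% → Product B.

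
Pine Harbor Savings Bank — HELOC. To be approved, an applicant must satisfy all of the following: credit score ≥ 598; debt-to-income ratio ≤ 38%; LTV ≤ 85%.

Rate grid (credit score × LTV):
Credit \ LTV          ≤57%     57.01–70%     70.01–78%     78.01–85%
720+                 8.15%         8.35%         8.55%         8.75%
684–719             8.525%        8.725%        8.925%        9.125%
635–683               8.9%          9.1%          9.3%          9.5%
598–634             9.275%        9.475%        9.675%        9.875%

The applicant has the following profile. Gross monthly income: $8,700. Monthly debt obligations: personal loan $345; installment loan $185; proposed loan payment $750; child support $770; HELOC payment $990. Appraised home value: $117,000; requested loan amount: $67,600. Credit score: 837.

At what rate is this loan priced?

Credit score 837 ≥ 598; Total monthly debts = (345 + 185 + 750 + 770 + 990) = 3,040. DTI = 3,040/8,700 = 34.9% ≤ 38%
LTV = 67,600/117,000 = 57.8% ≤ 85%
Credit 837 → row 720+; LTV 57.8% → column 57.01–70%. Grid cell → 8.35%.

8.35%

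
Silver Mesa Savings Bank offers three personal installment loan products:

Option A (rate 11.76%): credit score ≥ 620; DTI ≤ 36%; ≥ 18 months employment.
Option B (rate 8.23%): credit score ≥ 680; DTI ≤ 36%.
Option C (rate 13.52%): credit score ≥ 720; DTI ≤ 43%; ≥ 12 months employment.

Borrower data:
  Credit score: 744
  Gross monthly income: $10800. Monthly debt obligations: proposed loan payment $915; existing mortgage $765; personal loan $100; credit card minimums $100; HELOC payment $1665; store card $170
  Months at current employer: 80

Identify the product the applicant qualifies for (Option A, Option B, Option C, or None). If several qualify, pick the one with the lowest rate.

Option B

Total debts = (915 + 765 + 100 + 100 + 1,665 + 170) = 3,715; DTI = 3,715/10,800 = 34.4%.
Option A: score 744 ≥ 620; DTI 34.4% ≤ 36%; employment 80 ≥ 18 mo → qualifies.
Option B: score 744 ≥ 680; DTI 34.4% ≤ 36% → qualifies.
Option C: score 744 ≥ 720; DTI 34.4% ≤ 43%; employment 80 ≥ 12 mo → qualifies.
Qualifying: Option A, Option B, Option C. Lowest rate is 8.23% → Option B.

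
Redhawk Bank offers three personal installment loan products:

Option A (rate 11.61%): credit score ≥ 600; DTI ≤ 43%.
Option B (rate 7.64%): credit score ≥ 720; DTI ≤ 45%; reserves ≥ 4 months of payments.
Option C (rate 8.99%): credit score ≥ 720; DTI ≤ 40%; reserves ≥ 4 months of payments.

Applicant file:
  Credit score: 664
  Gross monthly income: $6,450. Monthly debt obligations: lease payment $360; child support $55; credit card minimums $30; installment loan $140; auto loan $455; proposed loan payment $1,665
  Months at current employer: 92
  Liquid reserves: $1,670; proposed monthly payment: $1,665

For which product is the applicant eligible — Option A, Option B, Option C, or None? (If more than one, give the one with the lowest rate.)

Total debts = (360 + 55 + 30 + 140 + 455 + 1,665) = 2,705; DTI = 2,705/6,450 = 41.9%.
Reserves = 1,670/1,665 = 1.0 months.
Option A: score 664 ≥ 600; DTI 41.9% ≤ 43% → qualifies.
Option B: score 664 < 720; DTI 41.9% ≤ 45%; reserves 1.0 < 4 mo → does not qualify.
Option C: score 664 < 720; DTI 41.9% > 40%; reserves 1.0 < 4 mo → does not qualify.

Option A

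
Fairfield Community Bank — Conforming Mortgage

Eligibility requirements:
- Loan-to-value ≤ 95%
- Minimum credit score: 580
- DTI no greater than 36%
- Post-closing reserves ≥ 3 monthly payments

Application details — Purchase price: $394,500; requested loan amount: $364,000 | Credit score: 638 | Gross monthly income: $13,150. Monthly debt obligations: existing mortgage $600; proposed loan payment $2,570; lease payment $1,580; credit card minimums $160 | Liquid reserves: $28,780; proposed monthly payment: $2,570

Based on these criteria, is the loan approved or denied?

LTV = 364,000/394,500 = 92.3% ≤ 95%
Credit score 638 ≥ 580 (meets)
Total monthly debts = (600 + 2,570 + 1,580 + 160) = 4,910. DTI = 4,910/13,150 = 37.3% > 36%
Reserves = 28,780/2,570 = 11.2 months ≥ 3
Fails on DTI.

Denied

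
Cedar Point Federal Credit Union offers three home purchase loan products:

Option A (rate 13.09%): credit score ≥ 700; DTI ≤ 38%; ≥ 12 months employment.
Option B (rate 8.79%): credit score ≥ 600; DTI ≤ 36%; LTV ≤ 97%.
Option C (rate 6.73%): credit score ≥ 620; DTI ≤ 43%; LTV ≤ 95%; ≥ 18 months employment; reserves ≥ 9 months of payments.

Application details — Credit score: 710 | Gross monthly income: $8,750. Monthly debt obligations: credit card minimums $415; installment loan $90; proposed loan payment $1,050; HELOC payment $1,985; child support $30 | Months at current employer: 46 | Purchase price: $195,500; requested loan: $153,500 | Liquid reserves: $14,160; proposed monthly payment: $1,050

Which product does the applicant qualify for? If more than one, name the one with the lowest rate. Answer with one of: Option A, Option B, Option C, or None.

Option C

Total debts = (415 + 90 + 1,050 + 1,985 + 30) = 3,570; DTI = 3,570/8,750 = 40.8%.
LTV = 153,500/195,500 = 78.5%.
Reserves = 14,160/1,050 = 13.5 months.
Option A: score 710 ≥ 700; DTI 40.8% > 38%; employment 46 ≥ 12 mo → does not qualify.
Option B: score 710 ≥ 600; DTI 40.8% > 36%; LTV 78.5% ≤ 97% → does not qualify.
Option C: score 710 ≥ 620; DTI 40.8% ≤ 43%; LTV 78.5% ≤ 95%; employment 46 ≥ 18 mo; reserves 13.5 ≥ 9 mo → qualifies.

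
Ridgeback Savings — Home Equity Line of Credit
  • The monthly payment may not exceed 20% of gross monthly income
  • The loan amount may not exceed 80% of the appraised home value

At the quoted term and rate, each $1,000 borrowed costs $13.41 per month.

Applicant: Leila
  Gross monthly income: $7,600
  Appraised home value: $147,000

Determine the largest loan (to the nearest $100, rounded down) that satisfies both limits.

Payment cap: 20% × $7,600 = $1,520/month.
At $13.41 per $1,000, that supports 1,520/13.41 × 1,000 ≈ $113,348 → $113,300.
LTV cap: 80% × $147,000 = $117,600 → $117,600.
Binding constraint: payment-to-income.

$113,300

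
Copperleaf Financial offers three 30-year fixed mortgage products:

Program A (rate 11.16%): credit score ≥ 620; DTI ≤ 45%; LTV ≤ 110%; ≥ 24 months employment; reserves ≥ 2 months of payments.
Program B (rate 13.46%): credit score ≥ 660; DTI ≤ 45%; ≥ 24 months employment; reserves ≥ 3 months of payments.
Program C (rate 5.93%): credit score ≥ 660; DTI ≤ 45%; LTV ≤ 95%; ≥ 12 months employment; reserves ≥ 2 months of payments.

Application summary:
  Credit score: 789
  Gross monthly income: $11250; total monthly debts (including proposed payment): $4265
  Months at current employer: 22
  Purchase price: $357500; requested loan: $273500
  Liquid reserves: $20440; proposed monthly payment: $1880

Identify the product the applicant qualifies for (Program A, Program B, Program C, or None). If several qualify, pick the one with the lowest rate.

DTI = 4,265/11,250 = 37.9%.
LTV = 273,500/357,500 = 76.5%.
Reserves = 20,440/1,880 = 10.9 months.
Program A: score 789 ≥ 620; DTI 37.9% ≤ 45%; LTV 76.5% ≤ 110%; employment 22 < 24 mo; reserves 10.9 ≥ 2 mo → does not qualify.
Program B: score 789 ≥ 660; DTI 37.9% ≤ 45%; employment 22 < 24 mo; reserves 10.9 ≥ 3 mo → does not qualify.
Program C: score 789 ≥ 660; DTI 37.9% ≤ 45%; LTV 76.5% ≤ 95%; employment 22 ≥ 12 mo; reserves 10.9 ≥ 2 mo → qualifies.

Program C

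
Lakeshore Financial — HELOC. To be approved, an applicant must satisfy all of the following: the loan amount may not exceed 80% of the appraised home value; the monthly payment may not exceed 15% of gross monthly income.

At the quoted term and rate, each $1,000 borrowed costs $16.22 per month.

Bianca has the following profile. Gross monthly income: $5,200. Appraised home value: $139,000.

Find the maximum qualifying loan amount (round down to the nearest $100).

Payment cap: 15% × $5,200 = $780/month.
At $16.22 per $1,000, that supports 780/16.22 × 1,000 ≈ $48,088 → $48,000.
LTV cap: 80% × $139,000 = $111,200 → $111,200.
Binding constraint: payment-to-income.

$48,000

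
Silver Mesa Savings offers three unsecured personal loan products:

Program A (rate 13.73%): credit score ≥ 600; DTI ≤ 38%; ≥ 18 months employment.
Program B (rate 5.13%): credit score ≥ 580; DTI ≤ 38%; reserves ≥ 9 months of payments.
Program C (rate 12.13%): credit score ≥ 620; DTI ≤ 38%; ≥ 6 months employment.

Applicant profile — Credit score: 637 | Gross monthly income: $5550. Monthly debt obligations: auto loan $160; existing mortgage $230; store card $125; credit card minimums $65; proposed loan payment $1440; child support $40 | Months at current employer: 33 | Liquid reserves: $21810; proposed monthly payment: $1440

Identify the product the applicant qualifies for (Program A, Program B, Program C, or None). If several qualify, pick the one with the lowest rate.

Program B

Total debts = (160 + 230 + 125 + 65 + 1,440 + 40) = 2,060; DTI = 2,060/5,550 = 37.1%.
Reserves = 21,810/1,440 = 15.1 months.
Program A: score 637 ≥ 600; DTI 37.1% ≤ 38%; employment 33 ≥ 18 mo → qualifies.
Program B: score 637 ≥ 580; DTI 37.1% ≤ 38%; reserves 15.1 ≥ 9 mo → qualifies.
Program C: score 637 ≥ 620; DTI 37.1% ≤ 38%; employment 33 ≥ 6 mo → qualifies.
Qualifying: Program A, Program B, Program C. Lowest rate is 5.13% → Program B.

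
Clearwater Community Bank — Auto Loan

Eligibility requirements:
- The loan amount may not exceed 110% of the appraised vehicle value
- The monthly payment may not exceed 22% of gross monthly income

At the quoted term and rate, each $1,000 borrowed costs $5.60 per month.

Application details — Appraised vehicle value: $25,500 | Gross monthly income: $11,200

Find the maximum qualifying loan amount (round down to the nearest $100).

Payment cap: 22% × $11,200 = $2,464/month.
At $5.60 per $1,000, that supports 2,464/5.60 × 1,000 ≈ $440,000 → $440,000.
LTV cap: 110% × $25,500 = $28,050 → $28,000.
Binding constraint: loan-to-value.

$28,000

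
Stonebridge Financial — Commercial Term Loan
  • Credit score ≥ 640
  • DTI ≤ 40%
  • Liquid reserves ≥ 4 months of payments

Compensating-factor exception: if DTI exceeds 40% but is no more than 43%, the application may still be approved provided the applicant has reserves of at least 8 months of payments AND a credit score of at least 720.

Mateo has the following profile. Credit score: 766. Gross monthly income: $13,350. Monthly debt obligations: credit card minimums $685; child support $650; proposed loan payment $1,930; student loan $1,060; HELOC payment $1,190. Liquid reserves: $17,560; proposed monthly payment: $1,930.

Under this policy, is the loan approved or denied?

Credit score 766 ≥ 640 (meets base)
Total debts = (685 + 650 + 1,930 + 1,060 + 1,190) = 5,515. DTI = 5,515/13,350 = 41.3% > 40% — standard DTI limit exceeded.
Reserves = 17,560/1,930 = 9.1 months ≥ 4
DTI 41.3% is within the 40%–43% exception band; checking compensating factors.
Reserves 9.1 ≥ 8 months; credit score 766 ≥ 720.
Both compensating conditions met → exception applies.

Approved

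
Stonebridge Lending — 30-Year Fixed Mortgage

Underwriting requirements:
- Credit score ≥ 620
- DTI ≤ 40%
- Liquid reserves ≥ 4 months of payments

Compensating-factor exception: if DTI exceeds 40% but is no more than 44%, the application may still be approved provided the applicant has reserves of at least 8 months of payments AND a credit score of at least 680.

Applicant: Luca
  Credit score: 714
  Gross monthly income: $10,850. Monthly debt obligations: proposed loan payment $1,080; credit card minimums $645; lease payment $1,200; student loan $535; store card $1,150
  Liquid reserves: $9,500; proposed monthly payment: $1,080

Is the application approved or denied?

Credit score 714 ≥ 620 (meets base)
Total debts = (1,080 + 645 + 1,200 + 535 + 1,150) = 4,610. DTI = 4,610/10,850 = 42.5% > 40% — standard DTI limit exceeded.
Liquid reserves cover 9,500/1,080 = 8.8 months — ≥ 4 required
DTI 42.5% is within the 40%–44% exception band; checking compensating factors.
Reserves 8.8 ≥ 8 months; credit score 714 ≥ 680.
Both compensating conditions met → exception applies.

Approved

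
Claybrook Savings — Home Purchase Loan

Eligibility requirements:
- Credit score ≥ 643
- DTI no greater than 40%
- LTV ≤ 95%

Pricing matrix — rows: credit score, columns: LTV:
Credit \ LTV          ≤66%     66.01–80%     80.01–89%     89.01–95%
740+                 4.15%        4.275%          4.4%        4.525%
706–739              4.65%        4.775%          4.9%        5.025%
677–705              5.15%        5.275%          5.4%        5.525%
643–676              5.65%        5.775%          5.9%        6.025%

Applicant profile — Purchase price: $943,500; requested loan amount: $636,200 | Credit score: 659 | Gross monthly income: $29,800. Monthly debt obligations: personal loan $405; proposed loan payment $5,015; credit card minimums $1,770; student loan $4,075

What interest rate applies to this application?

Credit score 659 ≥ 643; Total monthly debts = (405 + 5,015 + 1,770 + 4,075) = 11,265. DTI: 11,265 ÷ 29,800 = 37.8%, within the 40% cap
LTV: 636,200 ÷ 943,500 = 67.4%, within 95% cap
Score 659 is in the 643–676 band; LTV 67.4% is in the 66.01–80% band → 5.775%.

5.775%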